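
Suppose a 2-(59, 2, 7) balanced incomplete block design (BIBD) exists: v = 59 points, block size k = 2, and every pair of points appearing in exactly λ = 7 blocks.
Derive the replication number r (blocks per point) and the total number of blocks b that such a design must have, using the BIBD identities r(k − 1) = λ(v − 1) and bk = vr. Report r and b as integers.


Any 2-(v, k, λ) BIBD satisfies two necessary conditions:
  (i)  Each point sits in r blocks, and counting incidences through any fixed point gives r(k − 1) = λ(v − 1), so r = λ(v − 1)/(k − 1).
  (ii) Total incidences bk = vr, so b = vr/k.
Step 1: r = λ(v − 1)/(k − 1) = 7·(59 − 1)/(2 − 1) = 7·58/1 = 406/1 = 406.
Step 2: b = vr/k = 59·406/2 = 23954/2 = 11977.
Check integrality: r = 406 ∈ Z ✓, b = 11977 ∈ Z ✓.
(These identities are necessary conditions: they determine r and b for any design with these parameters, but do not by themselves prove that one exists.)

r = 406, b = 11977.


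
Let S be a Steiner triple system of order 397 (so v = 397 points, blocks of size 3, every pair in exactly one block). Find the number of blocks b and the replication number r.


An STS(v) is a 2-(v, 3, 1) BIBD: block size k = 3, λ = 1.
Replication: r(k − 1) = λ(v − 1) ⇒ r·2 = 397 − 1 = 396 ⇒ r = 198.
Block count: bk = vr ⇒ b·3 = 397·198 = 78606 ⇒ b = 26202.

r = 198, b = 26202.


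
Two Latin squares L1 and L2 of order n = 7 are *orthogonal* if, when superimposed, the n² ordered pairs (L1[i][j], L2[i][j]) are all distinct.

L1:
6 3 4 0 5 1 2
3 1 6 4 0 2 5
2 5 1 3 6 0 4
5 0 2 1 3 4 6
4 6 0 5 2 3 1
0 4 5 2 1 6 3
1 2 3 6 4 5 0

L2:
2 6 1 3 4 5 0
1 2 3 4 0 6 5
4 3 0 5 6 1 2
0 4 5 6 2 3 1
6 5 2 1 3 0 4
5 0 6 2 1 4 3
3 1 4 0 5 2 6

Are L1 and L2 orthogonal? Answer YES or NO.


Form the n² = 49 superimposed pairs (L1[i][j], L2[i][j]), row by row (rows and columns indexed from 0):
row 0: (6,2) (3,6) (4,1) (0,3) (5,4) (1,5) (2,0)
row 1: (3,1) (1,2) (6,3) (4,4) (0,0) (2,6) (5,5)
row 2: (2,4) (5,3) (1,0) (3,5) (6,6) (0,1) (4,2)
row 3: (5,0) (0,4) (2,5) (1,6) (3,2) (4,3) (6,1)
row 4: (4,6) (6,5) (0,2) (5,1) (2,3) (3,0) (1,4)
row 5: (0,5) (4,0) (5,6) (2,2) (1,1) (6,4) (3,3)
row 6: (1,3) (2,1) (3,4) (6,0) (4,5) (5,2) (0,6)
Orthogonality requires all 49 pairs distinct.
Check by first coordinate: for each symbol s of L1, list the L2 entries in the n cells where L1 = s; they must all differ.
  L1 = 0: L2 entries (in reading order) 3, 0, 1, 4, 2, 5, 6 — all 7 distinct ✓
  L1 = 1: L2 entries (in reading order) 5, 2, 0, 6, 4, 1, 3 — all 7 distinct ✓
  L1 = 2: L2 entries (in reading order) 0, 6, 4, 5, 3, 2, 1 — all 7 distinct ✓
  L1 = 3: L2 entries (in reading order) 6, 1, 5, 2, 0, 3, 4 — all 7 distinct ✓
  L1 = 4: L2 entries (in reading order) 1, 4, 2, 3, 6, 0, 5 — all 7 distinct ✓
  L1 = 5: L2 entries (in reading order) 4, 5, 3, 0, 1, 6, 2 — all 7 distinct ✓
  L1 = 6: L2 entries (in reading order) 2, 3, 6, 1, 5, 4, 0 — all 7 distinct ✓
Every symbol of L1 meets every symbol of L2 exactly once, so all 49 pairs are distinct (49 of 49).
Conclusion: YES.

YES


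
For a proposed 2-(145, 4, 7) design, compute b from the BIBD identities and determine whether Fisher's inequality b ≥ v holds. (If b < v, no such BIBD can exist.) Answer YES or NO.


r = λ(v − 1)/(k − 1) = 7·144/3 = 336.
b = vr/k = 145·336/4 = 12180.
Fisher's inequality: b ≥ v ⇔ 12180 ≥ 145? YES.

YES


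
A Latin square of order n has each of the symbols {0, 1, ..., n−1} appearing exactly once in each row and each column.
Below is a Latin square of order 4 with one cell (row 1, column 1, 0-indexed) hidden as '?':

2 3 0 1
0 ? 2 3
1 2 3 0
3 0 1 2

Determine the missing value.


Row 1 contains symbols [0, 2, 3] — missing [1].
Column 1 contains symbols [0, 2, 3] — missing [1].
The missing symbol must appear in both missing sets; intersection = [1].
Therefore the hidden value is 1.

Missing value = 1.


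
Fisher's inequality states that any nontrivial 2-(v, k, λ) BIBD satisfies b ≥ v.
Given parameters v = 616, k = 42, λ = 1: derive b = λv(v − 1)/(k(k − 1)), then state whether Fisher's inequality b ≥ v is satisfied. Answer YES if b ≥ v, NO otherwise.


r = λ(v − 1)/(k − 1) = 1·615/41 = 15.
b = vr/k = 616·15/42 = 220.
Fisher's inequality: b ≥ v ⇔ 220 ≥ 616? NO.

NO


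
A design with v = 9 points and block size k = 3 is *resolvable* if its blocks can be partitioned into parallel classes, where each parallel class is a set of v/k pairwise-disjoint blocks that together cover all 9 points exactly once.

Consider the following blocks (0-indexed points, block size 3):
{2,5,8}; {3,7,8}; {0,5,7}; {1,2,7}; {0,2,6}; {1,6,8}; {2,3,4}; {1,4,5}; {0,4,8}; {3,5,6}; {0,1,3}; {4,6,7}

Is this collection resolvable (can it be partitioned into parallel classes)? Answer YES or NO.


v = 9, block size k = 3, number of blocks = 12.
For resolvability, blocks must partition into parallel classes of size v/k = 3.
Total blocks must therefore be a multiple of 3: 12 = 3·4 + 0 ⇒ divisible ✓.
Greedy packing gives 4 candidate class(es). Each should be a full parallel class (size 3, covers all 9 points).
  Class 1 (3 blocks): {2,5,8}; {0,1,3}; {4,6,7}. Points covered: [0, 1, 2, 3, 4, 5, 6, 7, 8].
  Class 2 (3 blocks): {3,7,8}; {0,2,6}; {1,4,5}. Points covered: [0, 1, 2, 3, 4, 5, 6, 7, 8].
  Class 3 (3 blocks): {0,5,7}; {1,6,8}; {2,3,4}. Points covered: [0, 1, 2, 3, 4, 5, 6, 7, 8].
  Class 4 (3 blocks): {1,2,7}; {0,4,8}; {3,5,6}. Points covered: [0, 1, 2, 3, 4, 5, 6, 7, 8].
All classes full (size 3)? YES. All classes cover every point? YES.
Resolvable? YES.

YES


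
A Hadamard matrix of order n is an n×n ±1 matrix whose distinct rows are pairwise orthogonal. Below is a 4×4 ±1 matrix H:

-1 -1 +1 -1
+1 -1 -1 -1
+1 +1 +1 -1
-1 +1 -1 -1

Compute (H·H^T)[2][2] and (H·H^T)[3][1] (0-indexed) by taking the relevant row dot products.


Row 1 of H: [1, -1, -1, -1].
Row 2 of H: [1, 1, 1, -1].
Row 3 of H: [-1, 1, -1, -1].
(H·H^T)[2][2] = Σ_j H[2][j]·H[2][j] = (1)² + (1)² + (1)² + (-1)² = 1 + 1 + 1 + 1 = 4.
(H·H^T)[3][1] = Σ_j H[3][j]·H[1][j] = (-1)·(1) + (1)·(-1) + (-1)·(-1) + (-1)·(-1) = -1 + -1 + 1 + 1 = 0.
So rows 3 and 1 are orthogonal; the diagonal entry equals n = 4.

(2,2) entry = 4; (3,1) entry = 0.


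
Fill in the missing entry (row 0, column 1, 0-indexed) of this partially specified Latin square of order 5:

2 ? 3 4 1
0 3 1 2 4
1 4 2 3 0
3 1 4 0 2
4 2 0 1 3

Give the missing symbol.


Row 0 contains symbols [1, 2, 3, 4] — missing [0].
Column 1 contains symbols [1, 2, 3, 4] — missing [0].
The missing symbol must appear in both missing sets; intersection = [0].
Therefore the hidden value is 0.

Missing value = 0.


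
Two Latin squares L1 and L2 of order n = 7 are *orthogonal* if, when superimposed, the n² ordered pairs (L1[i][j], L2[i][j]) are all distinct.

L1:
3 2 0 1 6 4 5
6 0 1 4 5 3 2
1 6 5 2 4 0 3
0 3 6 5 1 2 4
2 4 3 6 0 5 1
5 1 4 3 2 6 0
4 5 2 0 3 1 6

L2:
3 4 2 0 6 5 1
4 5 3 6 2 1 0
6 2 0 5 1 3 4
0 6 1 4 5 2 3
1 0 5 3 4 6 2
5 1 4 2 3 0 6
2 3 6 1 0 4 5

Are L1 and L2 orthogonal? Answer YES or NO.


Form the n² = 49 superimposed pairs (L1[i][j], L2[i][j]), row by row (rows and columns indexed from 0):
row 0: (3,3) (2,4) (0,2) (1,0) (6,6) (4,5) (5,1)
row 1: (6,4) (0,5) (1,3) (4,6) (5,2) (3,1) (2,0)
row 2: (1,6) (6,2) (5,0) (2,5) (4,1) (0,3) (3,4)
row 3: (0,0) (3,6) (6,1) (5,4) (1,5) (2,2) (4,3)
row 4: (2,1) (4,0) (3,5) (6,3) (0,4) (5,6) (1,2)
row 5: (5,5) (1,1) (4,4) (3,2) (2,3) (6,0) (0,6)
row 6: (4,2) (5,3) (2,6) (0,1) (3,0) (1,4) (6,5)
Orthogonality requires all 49 pairs distinct.
Check by first coordinate: for each symbol s of L1, list the L2 entries in the n cells where L1 = s; they must all differ.
  L1 = 0: L2 entries (in reading order) 2, 5, 3, 0, 4, 6, 1 — all 7 distinct ✓
  L1 = 1: L2 entries (in reading order) 0, 3, 6, 5, 2, 1, 4 — all 7 distinct ✓
  L1 = 2: L2 entries (in reading order) 4, 0, 5, 2, 1, 3, 6 — all 7 distinct ✓
  L1 = 3: L2 entries (in reading order) 3, 1, 4, 6, 5, 2, 0 — all 7 distinct ✓
  L1 = 4: L2 entries (in reading order) 5, 6, 1, 3, 0, 4, 2 — all 7 distinct ✓
  L1 = 5: L2 entries (in reading order) 1, 2, 0, 4, 6, 5, 3 — all 7 distinct ✓
  L1 = 6: L2 entries (in reading order) 6, 4, 2, 1, 3, 0, 5 — all 7 distinct ✓
Every symbol of L1 meets every symbol of L2 exactly once, so all 49 pairs are distinct (49 of 49).
Conclusion: YES.

YES


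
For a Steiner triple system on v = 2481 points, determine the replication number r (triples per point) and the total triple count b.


An STS(v) is a 2-(v, 3, 1) BIBD: block size k = 3, λ = 1.
Replication: r(k − 1) = λ(v − 1) ⇒ r·2 = 2481 − 1 = 2480 ⇒ r = 1240.
Block count: b = v(v − 1)/6 = 2481·2480/6 = 6152880/6 = 1025480.

r = 1240, b = 1025480.


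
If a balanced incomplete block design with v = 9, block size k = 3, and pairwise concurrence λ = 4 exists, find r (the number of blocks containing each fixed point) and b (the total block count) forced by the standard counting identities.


Any 2-(v, k, λ) BIBD satisfies two necessary conditions:
  (i)  Each point sits in r blocks, and counting incidences through any fixed point gives r(k − 1) = λ(v − 1), so r = λ(v − 1)/(k − 1).
  (ii) Total incidences bk = vr, so b = vr/k.
Step 1: r = λ(v − 1)/(k − 1) = 4·(9 − 1)/(3 − 1) = 4·8/2 = 32/2 = 16.
Step 2: b = vr/k = 9·16/3 = 144/3 = 48.
Check integrality: r = 16 ∈ Z ✓, b = 48 ∈ Z ✓.
(These identities are necessary conditions: they determine r and b for any design with these parameters, but do not by themselves prove that one exists.)

r = 16, b = 48.


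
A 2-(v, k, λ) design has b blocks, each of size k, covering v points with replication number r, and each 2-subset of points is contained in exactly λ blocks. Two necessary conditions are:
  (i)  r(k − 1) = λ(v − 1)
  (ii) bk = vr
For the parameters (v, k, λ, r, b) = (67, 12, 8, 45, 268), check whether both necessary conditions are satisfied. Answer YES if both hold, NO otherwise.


Condition (i): r(k − 1) = 45·11 = 495; λ(v − 1) = 8·66 = 528. Match? NO.
Condition (ii): bk = 268·12 = 3216; vr = 67·45 = 3015. Match? NO.
Both conditions hold? NO.

NO


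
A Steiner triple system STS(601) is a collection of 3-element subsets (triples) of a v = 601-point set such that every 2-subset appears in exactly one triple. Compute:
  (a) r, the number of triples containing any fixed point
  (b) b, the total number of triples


An STS(v) is a 2-(v, 3, 1) BIBD: block size k = 3, λ = 1.
Replication: r(k − 1) = λ(v − 1) ⇒ r·2 = 601 − 1 = 600 ⇒ r = 300.
Block count: bk = vr ⇒ b·3 = 601·300 = 180300 ⇒ b = 60100.
(Check via b = v(v − 1)/6 = 601·600/6 = 360600/6 = 60100.)

r = 300, b = 60100.


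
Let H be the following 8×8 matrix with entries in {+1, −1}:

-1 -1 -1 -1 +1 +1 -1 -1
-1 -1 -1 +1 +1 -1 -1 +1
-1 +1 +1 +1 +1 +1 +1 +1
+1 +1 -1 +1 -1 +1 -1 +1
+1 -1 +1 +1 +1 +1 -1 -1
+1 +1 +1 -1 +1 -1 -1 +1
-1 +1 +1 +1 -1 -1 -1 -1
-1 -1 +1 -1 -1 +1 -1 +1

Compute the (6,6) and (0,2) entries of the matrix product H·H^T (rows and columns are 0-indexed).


Row 0 of H: [-1, -1, -1, -1, 1, 1, -1, -1].
Row 2 of H: [-1, 1, 1, 1, 1, 1, 1, 1].
Row 6 of H: [-1, 1, 1, 1, -1, -1, -1, -1].
(H·H^T)[6][6] = Σ_j H[6][j]·H[6][j] = (-1)² + (1)² + (1)² + (1)² + (-1)² + (-1)² + (-1)² + (-1)² = 1 + 1 + 1 + 1 + 1 + 1 + 1 + 1 = 8.
(H·H^T)[0][2] = Σ_j H[0][j]·H[2][j] = (-1)·(-1) + (-1)·(1) + (-1)·(1) + (-1)·(1) + (1)·(1) + (1)·(1) + (-1)·(1) + (-1)·(1) = 1 + -1 + -1 + -1 + 1 + 1 + -1 + -1 = -2.
Rows 0 and 2 are not orthogonal (dot product = -2 ≠ 0), so H is not a Hadamard matrix.

(6,6) entry = 8; (0,2) entry = -2.


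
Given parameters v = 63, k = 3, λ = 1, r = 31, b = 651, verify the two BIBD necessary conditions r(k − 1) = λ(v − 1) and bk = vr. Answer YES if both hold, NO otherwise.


Condition (i): r(k − 1) = 31·2 = 62; λ(v − 1) = 1·62 = 62. Match? YES.
Condition (ii): bk = 651·3 = 1953; vr = 63·31 = 1953. Match? YES.
Both conditions hold? YES.

YES


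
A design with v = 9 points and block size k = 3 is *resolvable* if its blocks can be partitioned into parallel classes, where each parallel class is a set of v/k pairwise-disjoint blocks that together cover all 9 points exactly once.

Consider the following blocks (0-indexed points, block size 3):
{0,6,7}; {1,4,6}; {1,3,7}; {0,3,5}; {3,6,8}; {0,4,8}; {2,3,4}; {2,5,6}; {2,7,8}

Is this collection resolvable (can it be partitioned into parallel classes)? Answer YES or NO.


v = 9, block size k = 3, number of blocks = 9.
For resolvability, blocks must partition into parallel classes of size v/k = 3.
Total blocks must therefore be a multiple of 3: 9 = 3·3 + 0 ⇒ divisible ✓.
Consider block {0,6,7}. The only other block(s) in the collection disjoint from it are {2,3,4} — just 1 block(s). Any parallel class containing {0,6,7} would need 2 other blocks each disjoint from it, so no parallel class of size 3 can contain {0,6,7}.
Since every block must belong to some parallel class in a resolution, the collection cannot be partitioned into parallel classes.
Resolvable? NO.

NO


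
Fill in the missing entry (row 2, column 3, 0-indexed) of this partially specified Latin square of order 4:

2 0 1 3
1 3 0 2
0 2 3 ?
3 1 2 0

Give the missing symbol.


Row 2 contains symbols [0, 2, 3] — missing [1].
Column 3 contains symbols [0, 2, 3] — missing [1].
The missing symbol must appear in both missing sets; intersection = [1].
Therefore the hidden value is 1.

Missing value = 1.


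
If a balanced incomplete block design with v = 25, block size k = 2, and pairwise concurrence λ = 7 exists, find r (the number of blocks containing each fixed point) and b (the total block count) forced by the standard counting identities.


Any 2-(v, k, λ) BIBD satisfies two necessary conditions:
  (i)  Each point sits in r blocks, and counting incidences through any fixed point gives r(k − 1) = λ(v − 1), so r = λ(v − 1)/(k − 1).
  (ii) Total incidences bk = vr, so b = vr/k.
Step 1: r = λ(v − 1)/(k − 1) = 7·(25 − 1)/(2 − 1) = 7·24/1 = 168/1 = 168.
Step 2: b = vr/k = 25·168/2 = 4200/2 = 2100.
Check integrality: r = 168 ∈ Z ✓, b = 2100 ∈ Z ✓.
(These identities are necessary conditions: they determine r and b for any design with these parameters, but do not by themselves prove that one exists.)

r = 168, b = 2100.


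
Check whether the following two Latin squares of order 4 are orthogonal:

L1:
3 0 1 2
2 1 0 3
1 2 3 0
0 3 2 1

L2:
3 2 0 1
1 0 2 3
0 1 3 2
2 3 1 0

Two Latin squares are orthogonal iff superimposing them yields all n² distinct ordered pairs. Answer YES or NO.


Form the n² = 16 superimposed pairs (L1[i][j], L2[i][j]), row by row (rows and columns indexed from 0):
row 0: (3,3) (0,2) (1,0) (2,1)
row 1: (2,1) (1,0) (0,2) (3,3)
row 2: (1,0) (2,1) (3,3) (0,2)
row 3: (0,2) (3,3) (2,1) (1,0)
Orthogonality requires all 16 pairs distinct.
But the pair (2,1) repeats: cell (0,3) has L1 = 2, L2 = 1, and cell (1,0) has L1 = 2, L2 = 1.
A repeated pair means some other pair never occurs (only 4 distinct pairs out of 16), so the squares are not orthogonal.
Conclusion: NO.

NO


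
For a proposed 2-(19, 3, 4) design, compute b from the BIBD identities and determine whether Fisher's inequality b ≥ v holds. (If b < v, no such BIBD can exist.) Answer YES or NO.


r = λ(v − 1)/(k − 1) = 4·18/2 = 36.
b = vr/k = 19·36/3 = 228.
Fisher's inequality: b ≥ v ⇔ 228 ≥ 19? YES.

YES


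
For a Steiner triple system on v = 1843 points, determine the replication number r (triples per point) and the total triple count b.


An STS(v) is a 2-(v, 3, 1) BIBD: block size k = 3, λ = 1.
Replication: r(k − 1) = λ(v − 1) ⇒ r·2 = 1843 − 1 = 1842 ⇒ r = 921.
Block count: b = v(v − 1)/6 = 1843·1842/6 = 3394806/6 = 565801.
(Check via bk = vr: 565801·3 = 1697403 = 1843·921 = 1697403 ✓.)

r = 921, b = 565801.


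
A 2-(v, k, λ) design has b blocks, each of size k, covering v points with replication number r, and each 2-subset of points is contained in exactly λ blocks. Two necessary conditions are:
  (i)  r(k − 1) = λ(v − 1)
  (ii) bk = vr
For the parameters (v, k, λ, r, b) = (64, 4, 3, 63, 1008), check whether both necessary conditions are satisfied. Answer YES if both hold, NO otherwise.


Condition (i): r(k − 1) = 63·3 = 189; λ(v − 1) = 3·63 = 189. Match? YES.
Condition (ii): bk = 1008·4 = 4032; vr = 64·63 = 4032. Match? YES.
Both conditions hold? YES.

YES


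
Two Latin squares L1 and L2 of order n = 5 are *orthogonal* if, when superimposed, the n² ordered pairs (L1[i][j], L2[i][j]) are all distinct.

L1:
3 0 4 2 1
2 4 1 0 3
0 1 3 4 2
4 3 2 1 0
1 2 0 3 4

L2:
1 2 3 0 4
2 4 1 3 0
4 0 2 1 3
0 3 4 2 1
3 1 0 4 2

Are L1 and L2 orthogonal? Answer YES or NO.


Form the n² = 25 superimposed pairs (L1[i][j], L2[i][j]), row by row (rows and columns indexed from 0):
row 0: (3,1) (0,2) (4,3) (2,0) (1,4)
row 1: (2,2) (4,4) (1,1) (0,3) (3,0)
row 2: (0,4) (1,0) (3,2) (4,1) (2,3)
row 3: (4,0) (3,3) (2,4) (1,2) (0,1)
row 4: (1,3) (2,1) (0,0) (3,4) (4,2)
Orthogonality requires all 25 pairs distinct.
Check by first coordinate: for each symbol s of L1, list the L2 entries in the n cells where L1 = s; they must all differ.
  L1 = 0: L2 entries (in reading order) 2, 3, 4, 1, 0 — all 5 distinct ✓
  L1 = 1: L2 entries (in reading order) 4, 1, 0, 2, 3 — all 5 distinct ✓
  L1 = 2: L2 entries (in reading order) 0, 2, 3, 4, 1 — all 5 distinct ✓
  L1 = 3: L2 entries (in reading order) 1, 0, 2, 3, 4 — all 5 distinct ✓
  L1 = 4: L2 entries (in reading order) 3, 4, 1, 0, 2 — all 5 distinct ✓
Every symbol of L1 meets every symbol of L2 exactly once, so all 25 pairs are distinct (25 of 25).
Conclusion: YES.

YES


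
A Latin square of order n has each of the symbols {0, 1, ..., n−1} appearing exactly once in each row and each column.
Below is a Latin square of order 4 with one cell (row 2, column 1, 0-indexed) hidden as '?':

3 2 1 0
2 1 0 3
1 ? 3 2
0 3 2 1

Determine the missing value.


Row 2 contains symbols [1, 2, 3] — missing [0].
Column 1 contains symbols [1, 2, 3] — missing [0].
The missing symbol must appear in both missing sets; intersection = [0].
Therefore the hidden value is 0.

Missing value = 0.


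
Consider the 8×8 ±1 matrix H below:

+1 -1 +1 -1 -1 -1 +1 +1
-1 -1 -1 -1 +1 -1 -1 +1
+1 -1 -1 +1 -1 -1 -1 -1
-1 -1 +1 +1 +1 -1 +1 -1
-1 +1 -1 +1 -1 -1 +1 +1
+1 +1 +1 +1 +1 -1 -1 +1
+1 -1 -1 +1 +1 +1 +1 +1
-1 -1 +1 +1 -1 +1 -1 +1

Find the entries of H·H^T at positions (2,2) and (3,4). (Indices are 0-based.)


Row 2 of H: [1, -1, -1, 1, -1, -1, -1, -1].
Row 3 of H: [-1, -1, 1, 1, 1, -1, 1, -1].
Row 4 of H: [-1, 1, -1, 1, -1, -1, 1, 1].
(H·H^T)[2][2] = Σ_j H[2][j]·H[2][j] = (1)² + (-1)² + (-1)² + (1)² + (-1)² + (-1)² + (-1)² + (-1)² = 1 + 1 + 1 + 1 + 1 + 1 + 1 + 1 = 8.
(H·H^T)[3][4] = Σ_j H[3][j]·H[4][j] = (-1)·(-1) + (-1)·(1) + (1)·(-1) + (1)·(1) + (1)·(-1) + (-1)·(-1) + (1)·(1) + (-1)·(1) = 1 + -1 + -1 + 1 + -1 + 1 + 1 + -1 = 0.
So rows 3 and 4 are orthogonal; the diagonal entry equals n = 8.

(2,2) entry = 8; (3,4) entry = 0.


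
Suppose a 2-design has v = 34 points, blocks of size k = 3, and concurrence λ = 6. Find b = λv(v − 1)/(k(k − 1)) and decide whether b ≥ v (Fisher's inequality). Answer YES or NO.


r = λ(v − 1)/(k − 1) = 6·33/2 = 99.
b = vr/k = 34·99/3 = 1122.
Fisher's inequality: b ≥ v ⇔ 1122 ≥ 34? YES.

YES


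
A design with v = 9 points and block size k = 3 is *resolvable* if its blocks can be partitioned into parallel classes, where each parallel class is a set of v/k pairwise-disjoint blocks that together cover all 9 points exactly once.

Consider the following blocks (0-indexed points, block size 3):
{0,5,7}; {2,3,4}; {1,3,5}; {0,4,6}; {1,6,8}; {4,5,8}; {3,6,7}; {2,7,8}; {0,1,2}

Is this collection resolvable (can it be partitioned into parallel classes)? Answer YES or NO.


v = 9, block size k = 3, number of blocks = 9.
For resolvability, blocks must partition into parallel classes of size v/k = 3.
Total blocks must therefore be a multiple of 3: 9 = 3·3 + 0 ⇒ divisible ✓.
Greedy packing gives 3 candidate class(es). Each should be a full parallel class (size 3, covers all 9 points).
  Class 1 (3 blocks): {0,5,7}; {2,3,4}; {1,6,8}. Points covered: [0, 1, 2, 3, 4, 5, 6, 7, 8].
  Class 2 (3 blocks): {1,3,5}; {0,4,6}; {2,7,8}. Points covered: [0, 1, 2, 3, 4, 5, 6, 7, 8].
  Class 3 (3 blocks): {4,5,8}; {3,6,7}; {0,1,2}. Points covered: [0, 1, 2, 3, 4, 5, 6, 7, 8].
All classes full (size 3)? YES. All classes cover every point? YES.
Resolvable? YES.

YES


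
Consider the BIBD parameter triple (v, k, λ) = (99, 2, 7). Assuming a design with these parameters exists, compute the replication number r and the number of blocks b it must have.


Any 2-(v, k, λ) BIBD satisfies two necessary conditions:
  (i)  Each point sits in r blocks, and counting incidences through any fixed point gives r(k − 1) = λ(v − 1), so r = λ(v − 1)/(k − 1).
  (ii) Total incidences bk = vr, so b = vr/k.
Step 1: r = λ(v − 1)/(k − 1) = 7·(99 − 1)/(2 − 1) = 7·98/1 = 686/1 = 686.
Step 2: b = vr/k = 99·686/2 = 67914/2 = 33957.
Check integrality: r = 686 ∈ Z ✓, b = 33957 ∈ Z ✓.
(These identities are necessary conditions: they determine r and b for any design with these parameters, but do not by themselves prove that one exists.)

r = 686, b = 33957.


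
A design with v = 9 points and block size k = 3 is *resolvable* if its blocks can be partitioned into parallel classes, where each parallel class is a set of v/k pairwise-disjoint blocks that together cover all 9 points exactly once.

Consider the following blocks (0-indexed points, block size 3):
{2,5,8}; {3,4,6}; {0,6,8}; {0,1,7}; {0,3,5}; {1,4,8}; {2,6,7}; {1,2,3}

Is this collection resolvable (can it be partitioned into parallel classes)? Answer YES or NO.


v = 9, block size k = 3, number of blocks = 8.
For resolvability, blocks must partition into parallel classes of size v/k = 3.
Total blocks must therefore be a multiple of 3: 8 = 3·2 + 2 ⇒ not divisible ✗.
Resolvable? NO.

NO


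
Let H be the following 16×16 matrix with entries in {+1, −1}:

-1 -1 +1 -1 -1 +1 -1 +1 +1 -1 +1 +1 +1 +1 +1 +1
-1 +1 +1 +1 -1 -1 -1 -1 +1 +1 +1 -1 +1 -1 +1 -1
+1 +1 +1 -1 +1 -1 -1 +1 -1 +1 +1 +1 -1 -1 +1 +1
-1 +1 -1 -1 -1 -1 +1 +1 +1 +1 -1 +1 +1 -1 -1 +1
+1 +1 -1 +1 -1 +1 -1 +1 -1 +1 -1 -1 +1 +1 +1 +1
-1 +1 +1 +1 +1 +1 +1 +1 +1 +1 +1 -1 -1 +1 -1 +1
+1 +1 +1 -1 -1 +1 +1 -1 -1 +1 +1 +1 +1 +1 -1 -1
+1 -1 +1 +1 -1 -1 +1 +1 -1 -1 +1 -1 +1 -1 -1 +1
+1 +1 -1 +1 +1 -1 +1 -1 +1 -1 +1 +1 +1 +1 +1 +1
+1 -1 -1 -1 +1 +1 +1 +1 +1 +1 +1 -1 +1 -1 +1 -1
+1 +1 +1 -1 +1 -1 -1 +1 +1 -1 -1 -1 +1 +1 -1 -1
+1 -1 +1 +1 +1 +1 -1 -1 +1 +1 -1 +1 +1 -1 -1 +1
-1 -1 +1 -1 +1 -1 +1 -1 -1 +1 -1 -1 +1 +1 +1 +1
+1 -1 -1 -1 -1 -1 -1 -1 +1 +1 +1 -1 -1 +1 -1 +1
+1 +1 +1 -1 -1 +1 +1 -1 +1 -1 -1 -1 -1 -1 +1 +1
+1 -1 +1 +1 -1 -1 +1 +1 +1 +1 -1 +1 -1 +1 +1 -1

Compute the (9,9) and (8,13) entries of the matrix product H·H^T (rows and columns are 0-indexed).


Row 8 of H: [1, 1, -1, 1, 1, -1, 1, -1, 1, -1, 1, 1, 1, 1, 1, 1].
Row 9 of H: [1, -1, -1, -1, 1, 1, 1, 1, 1, 1, 1, -1, 1, -1, 1, -1].
Row 13 of H: [1, -1, -1, -1, -1, -1, -1, -1, 1, 1, 1, -1, -1, 1, -1, 1].
(H·H^T)[9][9] = Σ_j H[9][j]·H[9][j] = (1)² + (-1)² + (-1)² + (-1)² + (1)² + (1)² + (1)² + (1)² + (1)² + (1)² + (1)² + (-1)² + (1)² + (-1)² + (1)² + (-1)² = 1 + 1 + 1 + 1 + 1 + 1 + 1 + 1 + 1 + 1 + 1 + 1 + 1 + 1 + 1 + 1 = 16.
(H·H^T)[8][13] = Σ_j H[8][j]·H[13][j] = (1)·(1) + (1)·(-1) + (-1)·(-1) + (1)·(-1) + (1)·(-1) + (-1)·(-1) + (1)·(-1) + (-1)·(-1) + (1)·(1) + (-1)·(1) + (1)·(1) + (1)·(-1) + (1)·(-1) + (1)·(1) + (1)·(-1) + (1)·(1) = 1 + -1 + 1 + -1 + -1 + 1 + -1 + 1 + 1 + -1 + 1 + -1 + -1 + 1 + -1 + 1 = 0.
So rows 8 and 13 are orthogonal; the diagonal entry equals n = 16.

(9,9) entry = 16; (8,13) entry = 0.


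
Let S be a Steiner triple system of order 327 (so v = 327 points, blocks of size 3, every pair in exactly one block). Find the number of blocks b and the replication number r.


An STS(v) is a 2-(v, 3, 1) BIBD: block size k = 3, λ = 1.
Replication: r(k − 1) = λ(v − 1) ⇒ r·2 = 327 − 1 = 326 ⇒ r = 163.
Block count: b = v(v − 1)/6 = 327·326/6 = 106602/6 = 17767.

r = 163, b = 17767.


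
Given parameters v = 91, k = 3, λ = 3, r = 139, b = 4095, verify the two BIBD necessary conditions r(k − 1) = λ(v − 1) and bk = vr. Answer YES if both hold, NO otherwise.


Condition (i): r(k − 1) = 139·2 = 278; λ(v − 1) = 3·90 = 270. Match? NO.
Condition (ii): bk = 4095·3 = 12285; vr = 91·139 = 12649. Match? NO.
Both conditions hold? NO.

NO


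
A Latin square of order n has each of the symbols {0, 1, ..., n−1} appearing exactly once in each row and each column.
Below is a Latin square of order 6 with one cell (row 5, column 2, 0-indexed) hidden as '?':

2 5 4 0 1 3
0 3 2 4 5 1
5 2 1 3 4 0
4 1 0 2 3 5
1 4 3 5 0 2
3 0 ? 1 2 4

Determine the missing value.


Row 5 contains symbols [0, 1, 2, 3, 4] — missing [5].
Column 2 contains symbols [0, 1, 2, 3, 4] — missing [5].
The missing symbol must appear in both missing sets; intersection = [5].
Therefore the hidden value is 5.

Missing value = 5.


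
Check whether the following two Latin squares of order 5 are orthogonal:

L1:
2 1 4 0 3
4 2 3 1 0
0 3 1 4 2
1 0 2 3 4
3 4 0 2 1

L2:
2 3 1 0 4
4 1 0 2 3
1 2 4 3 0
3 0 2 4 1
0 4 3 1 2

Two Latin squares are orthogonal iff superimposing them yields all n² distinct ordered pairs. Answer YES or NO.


Form the n² = 25 superimposed pairs (L1[i][j], L2[i][j]), row by row (rows and columns indexed from 0):
row 0: (2,2) (1,3) (4,1) (0,0) (3,4)
row 1: (4,4) (2,1) (3,0) (1,2) (0,3)
row 2: (0,1) (3,2) (1,4) (4,3) (2,0)
row 3: (1,3) (0,0) (2,2) (3,4) (4,1)
row 4: (3,0) (4,4) (0,3) (2,1) (1,2)
Orthogonality requires all 25 pairs distinct.
But the pair (1,3) repeats: cell (0,1) has L1 = 1, L2 = 3, and cell (3,0) has L1 = 1, L2 = 3.
A repeated pair means some other pair never occurs (only 15 distinct pairs out of 25), so the squares are not orthogonal.
Conclusion: NO.

NO


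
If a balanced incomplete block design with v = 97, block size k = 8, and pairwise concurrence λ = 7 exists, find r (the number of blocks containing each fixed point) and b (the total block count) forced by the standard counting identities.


Any 2-(v, k, λ) BIBD satisfies two necessary conditions:
  (i)  Each point sits in r blocks, and counting incidences through any fixed point gives r(k − 1) = λ(v − 1), so r = λ(v − 1)/(k − 1).
  (ii) Total incidences bk = vr, so b = vr/k.
Step 1: r = λ(v − 1)/(k − 1) = 7·(97 − 1)/(8 − 1) = 7·96/7 = 672/7 = 96.
Step 2: b = vr/k = 97·96/8 = 9312/8 = 1164.
Check integrality: r = 96 ∈ Z ✓, b = 1164 ∈ Z ✓.
(These identities are necessary conditions: they determine r and b for any design with these parameters, but do not by themselves prove that one exists.)

r = 96, b = 1164.


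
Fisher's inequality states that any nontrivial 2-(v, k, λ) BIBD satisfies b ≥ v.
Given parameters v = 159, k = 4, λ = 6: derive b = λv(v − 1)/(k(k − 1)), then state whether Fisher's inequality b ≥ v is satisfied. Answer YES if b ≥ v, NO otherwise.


b = λv(v − 1)/(k(k − 1)) = 6·159·158/(4·3) = 150732/12 = 12561.
Compare with v = 159: b ≥ v, so Fisher's inequality holds.

YES


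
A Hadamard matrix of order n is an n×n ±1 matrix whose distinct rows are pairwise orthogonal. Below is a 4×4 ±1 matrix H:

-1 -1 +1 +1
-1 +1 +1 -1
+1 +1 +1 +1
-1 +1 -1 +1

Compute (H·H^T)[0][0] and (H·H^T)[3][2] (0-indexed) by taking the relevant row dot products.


Row 0 of H: [-1, -1, 1, 1].
Row 2 of H: [1, 1, 1, 1].
Row 3 of H: [-1, 1, -1, 1].
(H·H^T)[0][0] = Σ_j H[0][j]·H[0][j] = (-1)² + (-1)² + (1)² + (1)² = 1 + 1 + 1 + 1 = 4.
(H·H^T)[3][2] = Σ_j H[3][j]·H[2][j] = (-1)·(1) + (1)·(1) + (-1)·(1) + (1)·(1) = -1 + 1 + -1 + 1 = 0.
So rows 3 and 2 are orthogonal; the diagonal entry equals n = 4.

(0,0) entry = 4; (3,2) entry = 0.


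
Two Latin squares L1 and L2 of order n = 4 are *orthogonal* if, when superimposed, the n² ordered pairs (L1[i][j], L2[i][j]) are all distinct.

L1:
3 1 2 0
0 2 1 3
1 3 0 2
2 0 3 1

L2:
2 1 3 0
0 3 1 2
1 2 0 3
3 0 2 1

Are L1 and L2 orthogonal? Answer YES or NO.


Form the n² = 16 superimposed pairs (L1[i][j], L2[i][j]), row by row (rows and columns indexed from 0):
row 0: (3,2) (1,1) (2,3) (0,0)
row 1: (0,0) (2,3) (1,1) (3,2)
row 2: (1,1) (3,2) (0,0) (2,3)
row 3: (2,3) (0,0) (3,2) (1,1)
Orthogonality requires all 16 pairs distinct.
But the pair (0,0) repeats: cell (0,3) has L1 = 0, L2 = 0, and cell (1,0) has L1 = 0, L2 = 0.
A repeated pair means some other pair never occurs (only 4 distinct pairs out of 16), so the squares are not orthogonal.
Conclusion: NO.

NO


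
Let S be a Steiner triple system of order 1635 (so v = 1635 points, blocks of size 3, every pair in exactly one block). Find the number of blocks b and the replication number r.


An STS(v) is a 2-(v, 3, 1) BIBD: block size k = 3, λ = 1.
Replication: r(k − 1) = λ(v − 1) ⇒ r·2 = 1635 − 1 = 1634 ⇒ r = 817.
Block count: b = v(v − 1)/6 = 1635·1634/6 = 2671590/6 = 445265.
(Check via bk = vr: 445265·3 = 1335795 = 1635·817 = 1335795 ✓.)

r = 817, b = 445265.


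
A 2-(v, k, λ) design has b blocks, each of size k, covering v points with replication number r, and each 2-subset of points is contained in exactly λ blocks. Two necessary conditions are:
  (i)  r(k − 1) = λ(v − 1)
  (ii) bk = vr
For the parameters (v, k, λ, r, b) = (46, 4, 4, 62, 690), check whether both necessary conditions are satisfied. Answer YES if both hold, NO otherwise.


Condition (i): r(k − 1) = 62·3 = 186; λ(v − 1) = 4·45 = 180. Match? NO.
Condition (ii): bk = 690·4 = 2760; vr = 46·62 = 2852. Match? NO.
Both conditions hold? NO.

NO


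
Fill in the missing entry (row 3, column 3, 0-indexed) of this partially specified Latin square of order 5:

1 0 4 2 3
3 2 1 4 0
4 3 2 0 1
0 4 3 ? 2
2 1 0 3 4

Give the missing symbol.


Row 3 contains symbols [0, 2, 3, 4] — missing [1].
Column 3 contains symbols [0, 2, 3, 4] — missing [1].
The missing symbol must appear in both missing sets; intersection = [1].
Therefore the hidden value is 1.

Missing value = 1.


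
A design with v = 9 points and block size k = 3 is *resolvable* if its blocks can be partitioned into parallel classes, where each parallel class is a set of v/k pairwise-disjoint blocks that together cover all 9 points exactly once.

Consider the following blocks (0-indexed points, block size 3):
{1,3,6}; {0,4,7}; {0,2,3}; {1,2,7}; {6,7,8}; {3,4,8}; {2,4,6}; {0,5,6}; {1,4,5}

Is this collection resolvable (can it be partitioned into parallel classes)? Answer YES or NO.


v = 9, block size k = 3, number of blocks = 9.
For resolvability, blocks must partition into parallel classes of size v/k = 3.
Total blocks must therefore be a multiple of 3: 9 = 3·3 + 0 ⇒ divisible ✓.
Consider block {1,3,6}. The only other block(s) in the collection disjoint from it are {0,4,7} — just 1 block(s). Any parallel class containing {1,3,6} would need 2 other blocks each disjoint from it, so no parallel class of size 3 can contain {1,3,6}.
Since every block must belong to some parallel class in a resolution, the collection cannot be partitioned into parallel classes.
Resolvable? NO.

NO


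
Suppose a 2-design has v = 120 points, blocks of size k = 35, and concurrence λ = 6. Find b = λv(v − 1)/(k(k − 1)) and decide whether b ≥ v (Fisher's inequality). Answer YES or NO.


r = λ(v − 1)/(k − 1) = 6·119/34 = 21.
b = vr/k = 120·21/35 = 72.
Fisher's inequality: b ≥ v ⇔ 72 ≥ 120? NO.

NO


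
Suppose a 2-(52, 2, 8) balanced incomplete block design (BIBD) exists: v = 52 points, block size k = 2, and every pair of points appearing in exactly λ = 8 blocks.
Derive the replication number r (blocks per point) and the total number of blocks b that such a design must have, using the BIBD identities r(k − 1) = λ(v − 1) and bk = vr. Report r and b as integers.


Any 2-(v, k, λ) BIBD satisfies two necessary conditions:
  (i)  Each point sits in r blocks, and counting incidences through any fixed point gives r(k − 1) = λ(v − 1), so r = λ(v − 1)/(k − 1).
  (ii) Total incidences bk = vr, so b = vr/k.
Step 1: r = λ(v − 1)/(k − 1) = 8·(52 − 1)/(2 − 1) = 8·51/1 = 408/1 = 408.
Step 2: b = vr/k = 52·408/2 = 21216/2 = 10608.
Check integrality: r = 408 ∈ Z ✓, b = 10608 ∈ Z ✓.
(These identities are necessary conditions: they determine r and b for any design with these parameters, but do not by themselves prove that one exists.)

r = 408, b = 10608.


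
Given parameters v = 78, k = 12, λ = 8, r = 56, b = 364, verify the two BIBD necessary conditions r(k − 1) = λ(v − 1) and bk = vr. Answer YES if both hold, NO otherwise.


Condition (i): r(k − 1) = 56·11 = 616; λ(v − 1) = 8·77 = 616. Match? YES.
Condition (ii): bk = 364·12 = 4368; vr = 78·56 = 4368. Match? YES.
Both conditions hold? YES.

YES


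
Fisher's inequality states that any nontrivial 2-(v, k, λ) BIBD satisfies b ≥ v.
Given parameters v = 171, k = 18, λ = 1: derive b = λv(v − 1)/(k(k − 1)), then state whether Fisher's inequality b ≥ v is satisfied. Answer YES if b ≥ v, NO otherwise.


b = λv(v − 1)/(k(k − 1)) = 1·171·170/(18·17) = 29070/306 = 95.
Compare with v = 171: b < v, so Fisher's inequality fails.

NO


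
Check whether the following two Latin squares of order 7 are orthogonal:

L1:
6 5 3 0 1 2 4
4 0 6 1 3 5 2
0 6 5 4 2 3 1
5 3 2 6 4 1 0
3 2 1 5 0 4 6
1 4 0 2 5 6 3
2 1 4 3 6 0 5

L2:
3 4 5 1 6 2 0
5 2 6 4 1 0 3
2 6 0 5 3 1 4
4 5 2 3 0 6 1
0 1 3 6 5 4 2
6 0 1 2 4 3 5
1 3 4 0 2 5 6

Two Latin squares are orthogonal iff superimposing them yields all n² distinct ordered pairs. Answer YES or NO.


Form the n² = 49 superimposed pairs (L1[i][j], L2[i][j]), row by row (rows and columns indexed from 0):
row 0: (6,3) (5,4) (3,5) (0,1) (1,6) (2,2) (4,0)
row 1: (4,5) (0,2) (6,6) (1,4) (3,1) (5,0) (2,3)
row 2: (0,2) (6,6) (5,0) (4,5) (2,3) (3,1) (1,4)
row 3: (5,4) (3,5) (2,2) (6,3) (4,0) (1,6) (0,1)
row 4: (3,0) (2,1) (1,3) (5,6) (0,5) (4,4) (6,2)
row 5: (1,6) (4,0) (0,1) (2,2) (5,4) (6,3) (3,5)
row 6: (2,1) (1,3) (4,4) (3,0) (6,2) (0,5) (5,6)
Orthogonality requires all 49 pairs distinct.
But the pair (0,2) repeats: cell (1,1) has L1 = 0, L2 = 2, and cell (2,0) has L1 = 0, L2 = 2.
A repeated pair means some other pair never occurs (only 21 distinct pairs out of 49), so the squares are not orthogonal.
Conclusion: NO.

NO


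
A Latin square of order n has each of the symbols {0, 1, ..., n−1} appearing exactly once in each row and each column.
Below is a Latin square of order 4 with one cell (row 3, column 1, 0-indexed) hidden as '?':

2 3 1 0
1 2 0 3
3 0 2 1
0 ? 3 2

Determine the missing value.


Row 3 contains symbols [0, 2, 3] — missing [1].
Column 1 contains symbols [0, 2, 3] — missing [1].
The missing symbol must appear in both missing sets; intersection = [1].
Therefore the hidden value is 1.

Missing value = 1.


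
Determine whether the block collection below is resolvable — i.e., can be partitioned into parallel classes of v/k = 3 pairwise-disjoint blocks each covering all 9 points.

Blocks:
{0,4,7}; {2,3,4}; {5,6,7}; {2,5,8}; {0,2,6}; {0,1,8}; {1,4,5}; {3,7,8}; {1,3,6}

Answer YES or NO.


v = 9, block size k = 3, number of blocks = 9.
For resolvability, blocks must partition into parallel classes of size v/k = 3.
Total blocks must therefore be a multiple of 3: 9 = 3·3 + 0 ⇒ divisible ✓.
Greedy packing gives 3 candidate class(es). Each should be a full parallel class (size 3, covers all 9 points).
  Class 1 (3 blocks): {0,4,7}; {2,5,8}; {1,3,6}. Points covered: [0, 1, 2, 3, 4, 5, 6, 7, 8].
  Class 2 (3 blocks): {2,3,4}; {5,6,7}; {0,1,8}. Points covered: [0, 1, 2, 3, 4, 5, 6, 7, 8].
  Class 3 (3 blocks): {0,2,6}; {1,4,5}; {3,7,8}. Points covered: [0, 1, 2, 3, 4, 5, 6, 7, 8].
All classes full (size 3)? YES. All classes cover every point? YES.
Resolvable? YES.

YES


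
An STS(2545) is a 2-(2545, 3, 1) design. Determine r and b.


An STS(v) is a 2-(v, 3, 1) BIBD: block size k = 3, λ = 1.
Replication: r(k − 1) = λ(v − 1) ⇒ r·2 = 2545 − 1 = 2544 ⇒ r = 1272.
Block count: b = v(v − 1)/6 = 2545·2544/6 = 6474480/6 = 1079080.
(Check via bk = vr: 1079080·3 = 3237240 = 2545·1272 = 3237240 ✓.)

r = 1272, b = 1079080.


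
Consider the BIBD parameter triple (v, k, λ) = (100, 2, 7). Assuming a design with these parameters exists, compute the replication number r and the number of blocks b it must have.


Any 2-(v, k, λ) BIBD satisfies two necessary conditions:
  (i)  Each point sits in r blocks, and counting incidences through any fixed point gives r(k − 1) = λ(v − 1), so r = λ(v − 1)/(k − 1).
  (ii) Total incidences bk = vr, so b = vr/k.
Step 1: r = λ(v − 1)/(k − 1) = 7·(100 − 1)/(2 − 1) = 7·99/1 = 693/1 = 693.
Step 2: b = vr/k = 100·693/2 = 69300/2 = 34650.
Check integrality: r = 693 ∈ Z ✓, b = 34650 ∈ Z ✓.
(These identities are necessary conditions: they determine r and b for any design with these parameters, but do not by themselves prove that one exists.)

r = 693, b = 34650.


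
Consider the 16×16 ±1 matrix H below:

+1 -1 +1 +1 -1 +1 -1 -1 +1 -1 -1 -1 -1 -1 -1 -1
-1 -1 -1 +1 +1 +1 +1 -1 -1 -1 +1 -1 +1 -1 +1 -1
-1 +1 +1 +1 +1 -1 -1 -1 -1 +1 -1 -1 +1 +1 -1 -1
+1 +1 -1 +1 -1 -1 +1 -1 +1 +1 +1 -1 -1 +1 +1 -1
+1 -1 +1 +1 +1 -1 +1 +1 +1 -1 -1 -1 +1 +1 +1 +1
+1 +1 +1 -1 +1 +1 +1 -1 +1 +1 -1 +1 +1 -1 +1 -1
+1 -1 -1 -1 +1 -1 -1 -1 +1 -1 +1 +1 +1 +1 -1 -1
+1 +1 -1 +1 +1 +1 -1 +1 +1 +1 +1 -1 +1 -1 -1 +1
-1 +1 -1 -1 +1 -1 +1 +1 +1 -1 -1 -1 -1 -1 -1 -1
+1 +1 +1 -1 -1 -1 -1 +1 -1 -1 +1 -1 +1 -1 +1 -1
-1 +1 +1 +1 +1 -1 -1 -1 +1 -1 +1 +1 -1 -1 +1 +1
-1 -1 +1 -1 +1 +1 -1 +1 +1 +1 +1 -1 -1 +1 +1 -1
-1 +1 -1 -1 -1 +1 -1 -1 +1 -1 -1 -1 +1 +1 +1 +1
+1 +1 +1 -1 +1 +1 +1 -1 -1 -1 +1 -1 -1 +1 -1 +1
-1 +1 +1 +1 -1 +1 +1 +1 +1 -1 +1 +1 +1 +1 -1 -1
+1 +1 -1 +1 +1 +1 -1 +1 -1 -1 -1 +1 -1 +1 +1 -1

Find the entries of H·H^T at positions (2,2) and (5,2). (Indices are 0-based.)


Row 2 of H: [-1, 1, 1, 1, 1, -1, -1, -1, -1, 1, -1, -1, 1, 1, -1, -1].
Row 5 of H: [1, 1, 1, -1, 1, 1, 1, -1, 1, 1, -1, 1, 1, -1, 1, -1].
(H·H^T)[2][2] = Σ_j H[2][j]·H[2][j] = (-1)² + (1)² + (1)² + (1)² + (1)² + (-1)² + (-1)² + (-1)² + (-1)² + (1)² + (-1)² + (-1)² + (1)² + (1)² + (-1)² + (-1)² = 1 + 1 + 1 + 1 + 1 + 1 + 1 + 1 + 1 + 1 + 1 + 1 + 1 + 1 + 1 + 1 = 16.
(H·H^T)[5][2] = Σ_j H[5][j]·H[2][j] = (1)·(-1) + (1)·(1) + (1)·(1) + (-1)·(1) + (1)·(1) + (1)·(-1) + (1)·(-1) + (-1)·(-1) + (1)·(-1) + (1)·(1) + (-1)·(-1) + (1)·(-1) + (1)·(1) + (-1)·(1) + (1)·(-1) + (-1)·(-1) = -1 + 1 + 1 + -1 + 1 + -1 + -1 + 1 + -1 + 1 + 1 + -1 + 1 + -1 + -1 + 1 = 0.
So rows 5 and 2 are orthogonal; the diagonal entry equals n = 16.

(2,2) entry = 16; (5,2) entry = 0.


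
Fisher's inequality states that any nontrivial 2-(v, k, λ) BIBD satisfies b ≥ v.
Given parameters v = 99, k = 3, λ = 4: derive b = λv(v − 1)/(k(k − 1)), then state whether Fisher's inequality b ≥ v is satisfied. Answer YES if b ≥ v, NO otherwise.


b = λv(v − 1)/(k(k − 1)) = 4·99·98/(3·2) = 38808/6 = 6468.
Compare with v = 99: b ≥ v, so Fisher's inequality holds.

YES


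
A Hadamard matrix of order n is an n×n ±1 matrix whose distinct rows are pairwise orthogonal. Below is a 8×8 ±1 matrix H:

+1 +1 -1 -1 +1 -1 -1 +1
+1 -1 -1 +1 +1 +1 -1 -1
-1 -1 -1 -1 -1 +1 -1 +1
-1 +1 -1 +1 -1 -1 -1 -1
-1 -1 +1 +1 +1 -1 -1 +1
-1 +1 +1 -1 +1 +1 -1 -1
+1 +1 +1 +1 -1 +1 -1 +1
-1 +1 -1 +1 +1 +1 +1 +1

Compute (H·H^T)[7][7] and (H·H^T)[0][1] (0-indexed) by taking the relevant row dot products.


Row 0 of H: [1, 1, -1, -1, 1, -1, -1, 1].
Row 1 of H: [1, -1, -1, 1, 1, 1, -1, -1].
Row 7 of H: [-1, 1, -1, 1, 1, 1, 1, 1].
(H·H^T)[7][7] = Σ_j H[7][j]·H[7][j] = (-1)² + (1)² + (-1)² + (1)² + (1)² + (1)² + (1)² + (1)² = 1 + 1 + 1 + 1 + 1 + 1 + 1 + 1 = 8.
(H·H^T)[0][1] = Σ_j H[0][j]·H[1][j] = (1)·(1) + (1)·(-1) + (-1)·(-1) + (-1)·(1) + (1)·(1) + (-1)·(1) + (-1)·(-1) + (1)·(-1) = 1 + -1 + 1 + -1 + 1 + -1 + 1 + -1 = 0.
So rows 0 and 1 are orthogonal; the diagonal entry equals n = 8.

(7,7) entry = 8; (0,1) entry = 0.
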